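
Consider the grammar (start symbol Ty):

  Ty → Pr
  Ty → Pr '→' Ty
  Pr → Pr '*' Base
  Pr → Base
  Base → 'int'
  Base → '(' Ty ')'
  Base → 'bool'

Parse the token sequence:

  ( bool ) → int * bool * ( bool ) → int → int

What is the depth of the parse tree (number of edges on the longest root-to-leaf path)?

[Ty [Pr [Base ( [Ty [Pr [Base bool]]] )]] → [Ty [Pr [Pr [Pr [Base int]] * [Base bool]] * [Base ( [Ty [Pr [Base bool]]] )]] → [Ty [Pr [Base int]] → [Ty [Pr [Base int]]]]]]

7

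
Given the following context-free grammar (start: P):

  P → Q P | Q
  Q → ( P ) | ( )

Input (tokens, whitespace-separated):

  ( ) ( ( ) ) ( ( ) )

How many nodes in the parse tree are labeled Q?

[P [Q ( )] [P [Q ( [P [Q ( )]] )] [P [Q ( [P [Q ( )]] )]]]]

5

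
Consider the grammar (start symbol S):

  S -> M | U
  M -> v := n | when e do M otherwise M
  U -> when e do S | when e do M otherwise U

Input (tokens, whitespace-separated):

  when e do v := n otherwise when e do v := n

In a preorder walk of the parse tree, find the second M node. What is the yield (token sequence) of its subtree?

[S [U when e do [M v := n] otherwise [U when e do [S [M v := n]]]]]

v := n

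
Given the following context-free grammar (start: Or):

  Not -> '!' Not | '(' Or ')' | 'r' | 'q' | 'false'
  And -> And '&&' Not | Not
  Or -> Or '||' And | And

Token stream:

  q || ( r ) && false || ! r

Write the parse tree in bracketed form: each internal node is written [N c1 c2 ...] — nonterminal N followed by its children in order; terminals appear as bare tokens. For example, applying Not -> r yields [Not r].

[Or [Or [Or [And [Not q]]] || [And [And [Not ( [Or [And [Not r]]] )]] && [Not false]]] || [And [Not ! [Not r]]]]

Or
Or || And
Or || And || And
And || And || And
Not || And || And
q || And || And
q || And && Not || And
q || Not && Not || And
q || ( Or ) && Not || And
q || ( And ) && Not || And
q || ( Not ) && Not || And
q || ( r ) && Not || And
q || ( r ) && false || And
q || ( r ) && false || Not
q || ( r ) && false || ! Not
q || ( r ) && false || ! r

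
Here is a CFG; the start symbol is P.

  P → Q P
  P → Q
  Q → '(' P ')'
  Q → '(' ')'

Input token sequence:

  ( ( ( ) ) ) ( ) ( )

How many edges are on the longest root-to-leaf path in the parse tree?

6

[P [Q ( [P [Q ( [P [Q ( )]] )]] )] [P [Q ( )] [P [Q ( )]]]]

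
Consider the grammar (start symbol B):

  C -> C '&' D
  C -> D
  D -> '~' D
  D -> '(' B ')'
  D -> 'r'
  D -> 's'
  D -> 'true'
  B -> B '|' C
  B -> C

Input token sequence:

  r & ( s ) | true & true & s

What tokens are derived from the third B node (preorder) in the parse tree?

s

[B [B [C [C [D r]] & [D ( [B [C [D s]]] )]]] | [C [C [C [D true]] & [D true]] & [D s]]]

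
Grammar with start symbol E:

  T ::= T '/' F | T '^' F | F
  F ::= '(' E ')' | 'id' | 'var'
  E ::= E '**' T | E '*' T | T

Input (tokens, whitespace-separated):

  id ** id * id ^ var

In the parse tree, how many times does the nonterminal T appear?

4

[E [E [E [T [F id]]] ** [T [F id]]] * [T [T [F id]] ^ [F var]]]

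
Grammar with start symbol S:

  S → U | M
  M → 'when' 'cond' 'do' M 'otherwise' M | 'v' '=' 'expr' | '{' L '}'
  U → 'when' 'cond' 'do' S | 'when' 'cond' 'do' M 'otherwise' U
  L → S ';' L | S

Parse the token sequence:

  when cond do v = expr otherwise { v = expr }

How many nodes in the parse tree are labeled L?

[S [M when cond do [M v = expr] otherwise [M { [L [S [M v = expr]]] }]]]

1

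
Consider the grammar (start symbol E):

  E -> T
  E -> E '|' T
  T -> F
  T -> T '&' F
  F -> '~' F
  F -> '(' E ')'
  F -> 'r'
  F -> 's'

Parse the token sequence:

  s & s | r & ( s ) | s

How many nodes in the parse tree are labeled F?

6

[E [E [E [T [T [F s]] & [F s]]] | [T [T [F r]] & [F ( [E [T [F s]]] )]]] | [T [F s]]]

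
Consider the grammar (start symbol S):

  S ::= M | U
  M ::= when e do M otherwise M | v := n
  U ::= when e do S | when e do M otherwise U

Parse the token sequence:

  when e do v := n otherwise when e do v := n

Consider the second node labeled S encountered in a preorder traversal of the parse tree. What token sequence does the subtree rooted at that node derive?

v := n

[S [U when e do [M v := n] otherwise [U when e do [S [M v := n]]]]]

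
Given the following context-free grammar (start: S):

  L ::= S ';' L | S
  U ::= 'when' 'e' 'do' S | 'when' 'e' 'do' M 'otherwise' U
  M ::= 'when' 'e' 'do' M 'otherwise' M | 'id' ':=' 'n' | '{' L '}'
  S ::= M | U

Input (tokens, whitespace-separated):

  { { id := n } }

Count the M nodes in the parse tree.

[S [M { [L [S [M { [L [S [M id := n]]] }]]] }]]

3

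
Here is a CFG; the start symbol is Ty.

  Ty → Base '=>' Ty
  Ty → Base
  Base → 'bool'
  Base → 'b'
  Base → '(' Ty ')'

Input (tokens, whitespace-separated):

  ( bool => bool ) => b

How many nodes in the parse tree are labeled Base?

4

[Ty [Base ( [Ty [Base bool] => [Ty [Base bool]]] )] => [Ty [Base b]]]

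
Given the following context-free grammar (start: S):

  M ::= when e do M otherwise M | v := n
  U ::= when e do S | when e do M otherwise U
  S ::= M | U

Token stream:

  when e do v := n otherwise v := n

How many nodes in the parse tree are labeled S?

[S [M when e do [M v := n] otherwise [M v := n]]]

1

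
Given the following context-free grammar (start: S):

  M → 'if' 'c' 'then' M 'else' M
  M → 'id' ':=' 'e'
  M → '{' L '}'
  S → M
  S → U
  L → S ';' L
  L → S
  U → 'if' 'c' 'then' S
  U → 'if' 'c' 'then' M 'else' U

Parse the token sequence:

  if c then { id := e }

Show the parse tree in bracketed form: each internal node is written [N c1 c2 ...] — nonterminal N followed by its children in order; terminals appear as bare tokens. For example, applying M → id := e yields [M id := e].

S
U
if c then S
if c then M
if c then { L }
if c then { S }
if c then { M }
if c then { id := e }

[S [U if c then [S [M { [L [S [M id := e]]] }]]]]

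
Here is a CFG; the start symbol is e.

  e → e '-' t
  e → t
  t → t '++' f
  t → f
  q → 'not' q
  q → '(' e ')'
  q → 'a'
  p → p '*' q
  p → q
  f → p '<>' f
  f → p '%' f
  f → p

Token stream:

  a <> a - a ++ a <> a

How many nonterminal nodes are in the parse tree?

[e [e [t [f [p [q a]] <> [f [p [q a]]]]]] - [t [t [f [p [q a]]]] ++ [f [p [q a]] <> [f [p [q a]]]]]]

20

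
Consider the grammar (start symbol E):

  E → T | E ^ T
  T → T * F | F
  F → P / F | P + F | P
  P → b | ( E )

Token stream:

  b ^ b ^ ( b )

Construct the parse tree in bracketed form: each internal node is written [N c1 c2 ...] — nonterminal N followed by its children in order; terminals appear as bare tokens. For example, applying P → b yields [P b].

[E [E [E [T [F [P b]]]] ^ [T [F [P b]]]] ^ [T [F [P ( [E [T [F [P b]]]] )]]]]

E
E ^ T
E ^ T ^ T
T ^ T ^ T
F ^ T ^ T
P ^ T ^ T
b ^ T ^ T
b ^ F ^ T
b ^ P ^ T
b ^ b ^ T
b ^ b ^ F
b ^ b ^ P
b ^ b ^ ( E )
b ^ b ^ ( T )
b ^ b ^ ( F )
b ^ b ^ ( P )
b ^ b ^ ( b )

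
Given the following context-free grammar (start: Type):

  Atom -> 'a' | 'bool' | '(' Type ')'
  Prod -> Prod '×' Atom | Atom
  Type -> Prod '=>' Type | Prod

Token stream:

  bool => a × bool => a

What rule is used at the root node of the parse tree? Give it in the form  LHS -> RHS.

Type -> Prod '=>' Type

[Type [Prod [Atom bool]] => [Type [Prod [Prod [Atom a]] × [Atom bool]] => [Type [Prod [Atom a]]]]]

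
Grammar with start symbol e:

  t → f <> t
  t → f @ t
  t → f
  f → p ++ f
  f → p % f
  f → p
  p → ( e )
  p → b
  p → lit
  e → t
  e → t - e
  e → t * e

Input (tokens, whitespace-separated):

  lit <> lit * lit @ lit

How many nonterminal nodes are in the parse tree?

[e [t [f [p lit]] <> [t [f [p lit]]]] * [e [t [f [p lit]] @ [t [f [p lit]]]]]]

14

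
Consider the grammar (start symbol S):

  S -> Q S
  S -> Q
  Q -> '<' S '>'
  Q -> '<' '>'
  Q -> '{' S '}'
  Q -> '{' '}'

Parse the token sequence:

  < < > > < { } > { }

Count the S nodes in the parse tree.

5

[S [Q < [S [Q < >]] >] [S [Q < [S [Q { }]] >] [S [Q { }]]]]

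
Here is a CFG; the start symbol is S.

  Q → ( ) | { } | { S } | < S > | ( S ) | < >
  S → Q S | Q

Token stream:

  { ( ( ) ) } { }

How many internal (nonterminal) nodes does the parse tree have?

[S [Q { [S [Q ( [S [Q ( )]] )]] }] [S [Q { }]]]

8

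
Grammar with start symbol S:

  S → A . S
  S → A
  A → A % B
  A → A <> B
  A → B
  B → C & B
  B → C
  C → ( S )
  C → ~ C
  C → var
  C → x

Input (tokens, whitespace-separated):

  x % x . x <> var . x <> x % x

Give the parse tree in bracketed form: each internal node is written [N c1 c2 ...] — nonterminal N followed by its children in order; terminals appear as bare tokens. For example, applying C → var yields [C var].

[S [A [A [B [C x]]] % [B [C x]]] . [S [A [A [B [C x]]] <> [B [C var]]] . [S [A [A [A [B [C x]]] <> [B [C x]]] % [B [C x]]]]]]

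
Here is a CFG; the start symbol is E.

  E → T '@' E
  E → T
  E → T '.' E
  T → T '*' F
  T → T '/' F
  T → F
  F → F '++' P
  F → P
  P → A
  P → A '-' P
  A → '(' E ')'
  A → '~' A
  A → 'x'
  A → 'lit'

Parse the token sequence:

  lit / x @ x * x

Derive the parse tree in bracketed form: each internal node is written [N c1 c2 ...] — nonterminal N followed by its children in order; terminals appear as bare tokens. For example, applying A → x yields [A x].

[E [T [T [F [P [A lit]]]] / [F [P [A x]]]] @ [E [T [T [F [P [A x]]]] * [F [P [A x]]]]]]

E
T @ E
T / F @ E
F / F @ E
P / F @ E
A / F @ E
lit / F @ E
lit / P @ E
lit / A @ E
lit / x @ E
lit / x @ T
lit / x @ T * F
lit / x @ F * F
lit / x @ P * F
lit / x @ A * F
lit / x @ x * F
lit / x @ x * P
lit / x @ x * A
lit / x @ x * x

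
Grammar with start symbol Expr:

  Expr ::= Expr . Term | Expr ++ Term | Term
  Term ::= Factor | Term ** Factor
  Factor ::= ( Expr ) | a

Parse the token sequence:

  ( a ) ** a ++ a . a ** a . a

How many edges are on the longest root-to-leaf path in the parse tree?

[Expr [Expr [Expr [Expr [Term [Term [Factor ( [Expr [Term [Factor a]]] )]] ** [Factor a]]] ++ [Term [Factor a]]] . [Term [Term [Factor a]] ** [Factor a]]] . [Term [Factor a]]]

10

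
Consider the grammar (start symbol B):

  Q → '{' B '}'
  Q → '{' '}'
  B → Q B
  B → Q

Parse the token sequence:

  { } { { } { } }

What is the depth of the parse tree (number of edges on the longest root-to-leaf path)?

6

[B [Q { }] [B [Q { [B [Q { }] [B [Q { }]]] }]]]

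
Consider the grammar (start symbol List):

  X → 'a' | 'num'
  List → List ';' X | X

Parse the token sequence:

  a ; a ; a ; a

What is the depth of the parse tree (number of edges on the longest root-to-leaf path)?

5

[List [List [List [List [X a]] ; [X a]] ; [X a]] ; [X a]]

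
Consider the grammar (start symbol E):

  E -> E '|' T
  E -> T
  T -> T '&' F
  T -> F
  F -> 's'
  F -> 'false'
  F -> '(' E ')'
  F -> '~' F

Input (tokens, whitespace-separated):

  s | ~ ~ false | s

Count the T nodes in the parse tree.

3

[E [E [E [T [F s]]] | [T [F ~ [F ~ [F false]]]]] | [T [F s]]]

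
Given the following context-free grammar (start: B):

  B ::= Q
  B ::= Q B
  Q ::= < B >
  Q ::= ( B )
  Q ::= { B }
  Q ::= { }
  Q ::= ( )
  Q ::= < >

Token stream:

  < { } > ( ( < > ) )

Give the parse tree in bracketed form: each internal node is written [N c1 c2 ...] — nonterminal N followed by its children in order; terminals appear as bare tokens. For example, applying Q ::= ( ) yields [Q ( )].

B
Q B
< B > B
< Q > B
< { } > B
< { } > Q
< { } > ( B )
< { } > ( Q )
< { } > ( ( B ) )
< { } > ( ( Q ) )
< { } > ( ( < > ) )

[B [Q < [B [Q { }]] >] [B [Q ( [B [Q ( [B [Q < >]] )]] )]]]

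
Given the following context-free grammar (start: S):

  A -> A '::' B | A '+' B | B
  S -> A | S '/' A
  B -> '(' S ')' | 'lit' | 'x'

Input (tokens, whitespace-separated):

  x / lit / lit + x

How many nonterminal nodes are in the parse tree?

[S [S [S [A [B x]]] / [A [B lit]]] / [A [A [B lit]] + [B x]]]

11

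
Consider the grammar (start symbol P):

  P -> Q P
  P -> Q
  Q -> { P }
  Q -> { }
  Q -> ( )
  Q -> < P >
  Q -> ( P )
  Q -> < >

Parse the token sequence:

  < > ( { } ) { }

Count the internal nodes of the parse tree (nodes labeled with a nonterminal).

8

[P [Q < >] [P [Q ( [P [Q { }]] )] [P [Q { }]]]]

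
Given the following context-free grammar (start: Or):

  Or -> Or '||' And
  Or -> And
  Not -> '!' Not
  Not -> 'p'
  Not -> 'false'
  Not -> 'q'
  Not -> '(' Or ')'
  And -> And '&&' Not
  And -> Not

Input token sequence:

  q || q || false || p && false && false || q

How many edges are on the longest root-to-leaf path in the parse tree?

7

[Or [Or [Or [Or [Or [And [Not q]]] || [And [Not q]]] || [And [Not false]]] || [And [And [And [Not p]] && [Not false]] && [Not false]]] || [And [Not q]]]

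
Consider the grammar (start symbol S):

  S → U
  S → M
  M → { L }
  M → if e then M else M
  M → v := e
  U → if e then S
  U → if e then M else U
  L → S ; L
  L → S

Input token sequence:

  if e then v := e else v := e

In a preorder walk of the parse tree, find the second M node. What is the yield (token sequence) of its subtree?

[S [M if e then [M v := e] else [M v := e]]]

v := e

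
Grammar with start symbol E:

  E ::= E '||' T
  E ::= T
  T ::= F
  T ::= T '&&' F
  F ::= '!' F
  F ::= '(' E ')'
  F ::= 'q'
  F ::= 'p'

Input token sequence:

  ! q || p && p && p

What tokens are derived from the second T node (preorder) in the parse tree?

p && p && p

[E [E [T [F ! [F q]]]] || [T [T [T [F p]] && [F p]] && [F p]]]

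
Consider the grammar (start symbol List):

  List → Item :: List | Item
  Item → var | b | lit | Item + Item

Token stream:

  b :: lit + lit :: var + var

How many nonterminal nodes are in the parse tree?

[List [Item b] :: [List [Item [Item lit] + [Item lit]] :: [List [Item [Item var] + [Item var]]]]]

10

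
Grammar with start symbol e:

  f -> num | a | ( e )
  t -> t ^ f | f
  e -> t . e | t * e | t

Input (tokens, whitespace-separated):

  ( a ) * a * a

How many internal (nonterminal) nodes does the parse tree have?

[e [t [f ( [e [t [f a]]] )]] * [e [t [f a]] * [e [t [f a]]]]]

12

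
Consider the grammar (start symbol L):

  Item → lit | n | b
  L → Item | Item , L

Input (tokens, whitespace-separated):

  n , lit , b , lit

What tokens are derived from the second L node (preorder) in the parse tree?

lit , b , lit

[L [Item n] , [L [Item lit] , [L [Item b] , [L [Item lit]]]]]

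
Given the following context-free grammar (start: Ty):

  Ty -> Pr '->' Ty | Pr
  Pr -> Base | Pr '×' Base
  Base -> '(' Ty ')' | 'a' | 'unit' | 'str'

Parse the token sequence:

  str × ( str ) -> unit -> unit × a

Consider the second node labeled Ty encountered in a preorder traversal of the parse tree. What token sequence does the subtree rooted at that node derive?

[Ty [Pr [Pr [Base str]] × [Base ( [Ty [Pr [Base str]]] )]] -> [Ty [Pr [Base unit]] -> [Ty [Pr [Pr [Base unit]] × [Base a]]]]]

str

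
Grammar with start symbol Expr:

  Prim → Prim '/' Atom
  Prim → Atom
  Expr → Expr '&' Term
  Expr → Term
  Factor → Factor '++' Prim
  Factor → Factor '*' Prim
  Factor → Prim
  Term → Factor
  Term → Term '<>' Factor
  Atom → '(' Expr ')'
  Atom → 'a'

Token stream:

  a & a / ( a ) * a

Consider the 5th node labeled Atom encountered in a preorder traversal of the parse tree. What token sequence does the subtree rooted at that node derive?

[Expr [Expr [Term [Factor [Prim [Atom a]]]]] & [Term [Factor [Factor [Prim [Prim [Atom a]] / [Atom ( [Expr [Term [Factor [Prim [Atom a]]]]] )]]] * [Prim [Atom a]]]]]

a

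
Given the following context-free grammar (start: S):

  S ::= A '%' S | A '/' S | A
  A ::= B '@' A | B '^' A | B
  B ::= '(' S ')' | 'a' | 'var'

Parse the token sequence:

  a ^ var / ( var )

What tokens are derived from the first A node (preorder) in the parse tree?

[S [A [B a] ^ [A [B var]]] / [S [A [B ( [S [A [B var]]] )]]]]

a ^ var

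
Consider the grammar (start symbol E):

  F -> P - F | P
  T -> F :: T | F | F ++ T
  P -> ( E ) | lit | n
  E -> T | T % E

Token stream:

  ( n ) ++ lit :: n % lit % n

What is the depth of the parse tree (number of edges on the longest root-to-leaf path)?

[E [T [F [P ( [E [T [F [P n]]]] )]] ++ [T [F [P lit]] :: [T [F [P n]]]]] % [E [T [F [P lit]]] % [E [T [F [P n]]]]]]

8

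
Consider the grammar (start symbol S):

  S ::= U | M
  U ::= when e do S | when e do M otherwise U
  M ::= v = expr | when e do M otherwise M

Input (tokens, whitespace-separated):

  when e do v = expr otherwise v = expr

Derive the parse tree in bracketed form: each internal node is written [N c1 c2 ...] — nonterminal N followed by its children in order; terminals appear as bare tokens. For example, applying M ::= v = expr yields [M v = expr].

[S [M when e do [M v = expr] otherwise [M v = expr]]]

S
M
when e do M otherwise M
when e do v = expr otherwise M
when e do v = expr otherwise v = expr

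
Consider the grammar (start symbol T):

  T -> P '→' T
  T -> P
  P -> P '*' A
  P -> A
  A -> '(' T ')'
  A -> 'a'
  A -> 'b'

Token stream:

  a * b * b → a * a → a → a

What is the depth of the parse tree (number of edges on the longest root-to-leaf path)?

[T [P [P [P [A a]] * [A b]] * [A b]] → [T [P [P [A a]] * [A a]] → [T [P [A a]] → [T [P [A a]]]]]]

6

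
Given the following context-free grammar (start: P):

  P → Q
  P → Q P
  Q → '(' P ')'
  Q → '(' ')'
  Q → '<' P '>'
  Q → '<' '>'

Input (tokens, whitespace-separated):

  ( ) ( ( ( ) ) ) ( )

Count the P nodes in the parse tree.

[P [Q ( )] [P [Q ( [P [Q ( [P [Q ( )]] )]] )] [P [Q ( )]]]]

5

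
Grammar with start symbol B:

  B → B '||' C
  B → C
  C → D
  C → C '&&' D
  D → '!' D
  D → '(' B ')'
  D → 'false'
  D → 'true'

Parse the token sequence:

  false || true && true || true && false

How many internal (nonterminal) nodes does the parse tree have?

13

[B [B [B [C [D false]]] || [C [C [D true]] && [D true]]] || [C [C [D true]] && [D false]]]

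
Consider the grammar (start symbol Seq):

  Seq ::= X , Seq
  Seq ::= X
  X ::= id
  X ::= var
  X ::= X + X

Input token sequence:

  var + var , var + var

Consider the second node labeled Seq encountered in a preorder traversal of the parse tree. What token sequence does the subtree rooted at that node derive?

var + var

[Seq [X [X var] + [X var]] , [Seq [X [X var] + [X var]]]]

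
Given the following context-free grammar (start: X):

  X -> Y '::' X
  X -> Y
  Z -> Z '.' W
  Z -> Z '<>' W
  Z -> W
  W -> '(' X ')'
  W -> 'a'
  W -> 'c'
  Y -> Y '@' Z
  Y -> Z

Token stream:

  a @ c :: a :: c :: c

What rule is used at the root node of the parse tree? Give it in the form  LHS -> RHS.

[X [Y [Y [Z [W a]]] @ [Z [W c]]] :: [X [Y [Z [W a]]] :: [X [Y [Z [W c]]] :: [X [Y [Z [W c]]]]]]]

X -> Y '::' X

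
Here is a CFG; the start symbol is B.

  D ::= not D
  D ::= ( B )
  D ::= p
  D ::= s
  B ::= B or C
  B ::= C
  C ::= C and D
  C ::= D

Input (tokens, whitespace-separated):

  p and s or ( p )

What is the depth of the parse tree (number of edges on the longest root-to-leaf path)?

[B [B [C [C [D p]] and [D s]]] or [C [D ( [B [C [D p]]] )]]]

6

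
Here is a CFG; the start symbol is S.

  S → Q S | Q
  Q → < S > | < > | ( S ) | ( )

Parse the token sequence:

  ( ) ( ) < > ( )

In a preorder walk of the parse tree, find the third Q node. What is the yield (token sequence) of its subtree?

[S [Q ( )] [S [Q ( )] [S [Q < >] [S [Q ( )]]]]]

< >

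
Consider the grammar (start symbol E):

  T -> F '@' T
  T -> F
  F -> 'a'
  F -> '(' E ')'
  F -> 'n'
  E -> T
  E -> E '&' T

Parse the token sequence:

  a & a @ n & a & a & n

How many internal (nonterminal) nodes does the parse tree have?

[E [E [E [E [E [T [F a]]] & [T [F a] @ [T [F n]]]] & [T [F a]]] & [T [F a]]] & [T [F n]]]

17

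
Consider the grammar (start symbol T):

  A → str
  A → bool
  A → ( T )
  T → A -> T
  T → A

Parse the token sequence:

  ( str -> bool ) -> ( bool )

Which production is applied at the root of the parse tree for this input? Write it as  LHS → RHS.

[T [A ( [T [A str] -> [T [A bool]]] )] -> [T [A ( [T [A bool]] )]]]

T → A -> T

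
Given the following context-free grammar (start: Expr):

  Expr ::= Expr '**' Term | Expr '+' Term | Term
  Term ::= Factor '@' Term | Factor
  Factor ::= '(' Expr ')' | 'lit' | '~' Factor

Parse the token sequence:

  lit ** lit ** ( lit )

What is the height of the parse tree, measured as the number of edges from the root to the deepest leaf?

6

[Expr [Expr [Expr [Term [Factor lit]]] ** [Term [Factor lit]]] ** [Term [Factor ( [Expr [Term [Factor lit]]] )]]]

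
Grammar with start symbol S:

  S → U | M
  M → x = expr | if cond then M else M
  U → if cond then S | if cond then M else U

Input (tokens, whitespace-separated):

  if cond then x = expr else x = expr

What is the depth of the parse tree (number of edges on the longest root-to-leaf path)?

[S [M if cond then [M x = expr] else [M x = expr]]]

3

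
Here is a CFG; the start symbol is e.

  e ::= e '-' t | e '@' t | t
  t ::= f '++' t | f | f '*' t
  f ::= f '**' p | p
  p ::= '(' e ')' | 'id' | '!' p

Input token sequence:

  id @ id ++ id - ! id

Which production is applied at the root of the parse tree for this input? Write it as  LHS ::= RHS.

[e [e [e [t [f [p id]]]] @ [t [f [p id]] ++ [t [f [p id]]]]] - [t [f [p ! [p id]]]]]

e ::= e '-' t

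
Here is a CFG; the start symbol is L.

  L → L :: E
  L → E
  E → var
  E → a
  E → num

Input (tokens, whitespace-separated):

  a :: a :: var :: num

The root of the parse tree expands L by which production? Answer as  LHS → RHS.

[L [L [L [L [E a]] :: [E a]] :: [E var]] :: [E num]]

L → L :: E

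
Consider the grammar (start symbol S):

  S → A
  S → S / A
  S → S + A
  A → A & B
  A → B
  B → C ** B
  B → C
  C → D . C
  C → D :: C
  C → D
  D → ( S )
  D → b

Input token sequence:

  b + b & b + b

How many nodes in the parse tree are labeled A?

4

[S [S [S [A [B [C [D b]]]]] + [A [A [B [C [D b]]]] & [B [C [D b]]]]] + [A [B [C [D b]]]]]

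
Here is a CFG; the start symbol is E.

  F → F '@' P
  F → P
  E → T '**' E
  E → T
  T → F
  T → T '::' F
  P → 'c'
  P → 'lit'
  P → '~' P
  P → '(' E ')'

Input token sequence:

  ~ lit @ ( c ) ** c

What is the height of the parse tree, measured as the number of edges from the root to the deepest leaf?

8

[E [T [F [F [P ~ [P lit]]] @ [P ( [E [T [F [P c]]]] )]]] ** [E [T [F [P c]]]]]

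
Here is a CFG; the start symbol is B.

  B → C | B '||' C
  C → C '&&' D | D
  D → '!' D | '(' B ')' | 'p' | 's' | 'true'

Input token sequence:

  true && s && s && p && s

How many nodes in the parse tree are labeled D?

5

[B [C [C [C [C [C [D true]] && [D s]] && [D s]] && [D p]] && [D s]]]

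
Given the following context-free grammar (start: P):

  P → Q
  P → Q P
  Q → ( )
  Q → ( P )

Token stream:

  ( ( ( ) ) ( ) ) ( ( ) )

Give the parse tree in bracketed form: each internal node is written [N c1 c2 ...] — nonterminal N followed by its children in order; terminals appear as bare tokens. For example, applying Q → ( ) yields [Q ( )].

P
Q P
( P ) P
( Q P ) P
( ( P ) P ) P
( ( Q ) P ) P
( ( ( ) ) P ) P
( ( ( ) ) Q ) P
( ( ( ) ) ( ) ) P
( ( ( ) ) ( ) ) Q
( ( ( ) ) ( ) ) ( P )
( ( ( ) ) ( ) ) ( Q )
( ( ( ) ) ( ) ) ( ( ) )

[P [Q ( [P [Q ( [P [Q ( )]] )] [P [Q ( )]]] )] [P [Q ( [P [Q ( )]] )]]]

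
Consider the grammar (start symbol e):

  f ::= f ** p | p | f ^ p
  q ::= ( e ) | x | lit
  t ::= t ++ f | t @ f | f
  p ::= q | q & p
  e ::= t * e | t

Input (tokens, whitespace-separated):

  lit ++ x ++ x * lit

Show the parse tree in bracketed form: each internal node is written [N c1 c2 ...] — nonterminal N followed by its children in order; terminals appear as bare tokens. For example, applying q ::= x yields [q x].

[e [t [t [t [f [p [q lit]]]] ++ [f [p [q x]]]] ++ [f [p [q x]]]] * [e [t [f [p [q lit]]]]]]

e
t * e
t ++ f * e
t ++ f ++ f * e
f ++ f ++ f * e
p ++ f ++ f * e
q ++ f ++ f * e
lit ++ f ++ f * e
lit ++ p ++ f * e
lit ++ q ++ f * e
lit ++ x ++ f * e
lit ++ x ++ p * e
lit ++ x ++ q * e
lit ++ x ++ x * e
lit ++ x ++ x * t
lit ++ x ++ x * f
lit ++ x ++ x * p
lit ++ x ++ x * q
lit ++ x ++ x * lit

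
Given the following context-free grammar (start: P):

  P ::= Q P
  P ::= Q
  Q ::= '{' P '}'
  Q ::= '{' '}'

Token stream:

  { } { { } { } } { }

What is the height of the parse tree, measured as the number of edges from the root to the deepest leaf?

[P [Q { }] [P [Q { [P [Q { }] [P [Q { }]]] }] [P [Q { }]]]]

6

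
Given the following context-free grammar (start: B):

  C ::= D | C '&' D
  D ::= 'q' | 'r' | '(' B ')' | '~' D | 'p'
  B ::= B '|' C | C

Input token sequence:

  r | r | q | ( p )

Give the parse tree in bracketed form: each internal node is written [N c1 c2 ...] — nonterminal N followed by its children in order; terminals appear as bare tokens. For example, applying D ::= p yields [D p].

[B [B [B [B [C [D r]]] | [C [D r]]] | [C [D q]]] | [C [D ( [B [C [D p]]] )]]]

B
B | C
B | C | C
B | C | C | C
C | C | C | C
D | C | C | C
r | C | C | C
r | D | C | C
r | r | C | C
r | r | D | C
r | r | q | C
r | r | q | D
r | r | q | ( B )
r | r | q | ( C )
r | r | q | ( D )
r | r | q | ( p )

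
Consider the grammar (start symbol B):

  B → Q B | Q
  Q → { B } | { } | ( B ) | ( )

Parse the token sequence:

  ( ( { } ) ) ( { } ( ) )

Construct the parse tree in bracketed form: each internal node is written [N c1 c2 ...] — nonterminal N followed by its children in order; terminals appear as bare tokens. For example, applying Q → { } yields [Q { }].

B
Q B
( B ) B
( Q ) B
( ( B ) ) B
( ( Q ) ) B
( ( { } ) ) B
( ( { } ) ) Q
( ( { } ) ) ( B )
( ( { } ) ) ( Q B )
( ( { } ) ) ( { } B )
( ( { } ) ) ( { } Q )
( ( { } ) ) ( { } ( ) )

[B [Q ( [B [Q ( [B [Q { }]] )]] )] [B [Q ( [B [Q { }] [B [Q ( )]]] )]]]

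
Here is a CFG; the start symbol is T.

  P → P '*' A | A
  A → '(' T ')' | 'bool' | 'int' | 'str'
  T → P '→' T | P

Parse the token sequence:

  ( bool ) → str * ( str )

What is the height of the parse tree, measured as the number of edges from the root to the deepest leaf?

[T [P [A ( [T [P [A bool]]] )]] → [T [P [P [A str]] * [A ( [T [P [A str]]] )]]]]

7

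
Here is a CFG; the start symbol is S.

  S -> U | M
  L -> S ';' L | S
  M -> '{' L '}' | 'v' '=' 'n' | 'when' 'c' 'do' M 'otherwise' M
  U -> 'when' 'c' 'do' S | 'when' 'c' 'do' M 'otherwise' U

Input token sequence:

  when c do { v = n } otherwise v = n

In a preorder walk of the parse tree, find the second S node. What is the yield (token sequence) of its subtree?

[S [M when c do [M { [L [S [M v = n]]] }] otherwise [M v = n]]]

v = n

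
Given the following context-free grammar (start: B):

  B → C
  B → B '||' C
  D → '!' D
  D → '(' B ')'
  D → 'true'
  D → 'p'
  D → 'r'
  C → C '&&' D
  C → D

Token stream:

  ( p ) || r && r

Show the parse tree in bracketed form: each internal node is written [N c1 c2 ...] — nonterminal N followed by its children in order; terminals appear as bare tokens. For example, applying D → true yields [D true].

B
B || C
C || C
D || C
( B ) || C
( C ) || C
( D ) || C
( p ) || C
( p ) || C && D
( p ) || D && D
( p ) || r && D
( p ) || r && r

[B [B [C [D ( [B [C [D p]]] )]]] || [C [C [D r]] && [D r]]]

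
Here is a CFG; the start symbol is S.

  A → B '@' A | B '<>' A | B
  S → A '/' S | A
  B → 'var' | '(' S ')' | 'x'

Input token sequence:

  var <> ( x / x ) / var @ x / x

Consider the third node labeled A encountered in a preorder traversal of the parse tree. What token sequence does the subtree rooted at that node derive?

[S [A [B var] <> [A [B ( [S [A [B x]] / [S [A [B x]]]] )]]] / [S [A [B var] @ [A [B x]]] / [S [A [B x]]]]]

x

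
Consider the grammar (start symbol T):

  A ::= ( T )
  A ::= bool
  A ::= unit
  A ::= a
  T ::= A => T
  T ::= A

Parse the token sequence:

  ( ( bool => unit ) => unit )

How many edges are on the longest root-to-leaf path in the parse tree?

[T [A ( [T [A ( [T [A bool] => [T [A unit]]] )] => [T [A unit]]] )]]

7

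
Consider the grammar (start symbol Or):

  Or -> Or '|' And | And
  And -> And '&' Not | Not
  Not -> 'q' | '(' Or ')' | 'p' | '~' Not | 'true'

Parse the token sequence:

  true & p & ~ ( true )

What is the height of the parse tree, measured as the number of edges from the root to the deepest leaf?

7

[Or [And [And [And [Not true]] & [Not p]] & [Not ~ [Not ( [Or [And [Not true]]] )]]]]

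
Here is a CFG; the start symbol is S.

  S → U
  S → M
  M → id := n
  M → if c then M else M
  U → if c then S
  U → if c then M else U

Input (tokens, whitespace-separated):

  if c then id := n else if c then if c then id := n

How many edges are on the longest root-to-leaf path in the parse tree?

[S [U if c then [M id := n] else [U if c then [S [U if c then [S [M id := n]]]]]]]

7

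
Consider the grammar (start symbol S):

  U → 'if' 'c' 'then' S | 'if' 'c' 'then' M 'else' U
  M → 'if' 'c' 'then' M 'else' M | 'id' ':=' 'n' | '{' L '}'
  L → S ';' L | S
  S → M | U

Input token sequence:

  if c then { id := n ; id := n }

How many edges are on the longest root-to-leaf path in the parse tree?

[S [U if c then [S [M { [L [S [M id := n]] ; [L [S [M id := n]]]] }]]]]

8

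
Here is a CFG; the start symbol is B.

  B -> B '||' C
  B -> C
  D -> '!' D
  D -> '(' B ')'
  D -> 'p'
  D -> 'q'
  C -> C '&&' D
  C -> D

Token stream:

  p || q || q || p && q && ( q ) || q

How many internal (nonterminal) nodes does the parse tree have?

[B [B [B [B [B [C [D p]]] || [C [D q]]] || [C [D q]]] || [C [C [C [D p]] && [D q]] && [D ( [B [C [D q]]] )]]] || [C [D q]]]

22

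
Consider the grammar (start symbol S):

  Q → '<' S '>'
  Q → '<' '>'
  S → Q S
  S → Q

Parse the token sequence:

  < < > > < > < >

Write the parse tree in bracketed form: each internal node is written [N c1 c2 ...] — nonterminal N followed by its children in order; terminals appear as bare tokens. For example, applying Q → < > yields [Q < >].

S
Q S
< S > S
< Q > S
< < > > S
< < > > Q S
< < > > < > S
< < > > < > Q
< < > > < > < >

[S [Q < [S [Q < >]] >] [S [Q < >] [S [Q < >]]]]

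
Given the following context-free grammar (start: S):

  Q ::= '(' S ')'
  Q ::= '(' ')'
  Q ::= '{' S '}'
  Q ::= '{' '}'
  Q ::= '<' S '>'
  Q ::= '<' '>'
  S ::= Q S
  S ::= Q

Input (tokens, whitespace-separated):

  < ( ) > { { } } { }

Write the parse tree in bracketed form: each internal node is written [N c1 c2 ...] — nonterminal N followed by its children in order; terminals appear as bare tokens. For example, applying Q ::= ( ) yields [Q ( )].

S
Q S
< S > S
< Q > S
< ( ) > S
< ( ) > Q S
< ( ) > { S } S
< ( ) > { Q } S
< ( ) > { { } } S
< ( ) > { { } } Q
< ( ) > { { } } { }

[S [Q < [S [Q ( )]] >] [S [Q { [S [Q { }]] }] [S [Q { }]]]]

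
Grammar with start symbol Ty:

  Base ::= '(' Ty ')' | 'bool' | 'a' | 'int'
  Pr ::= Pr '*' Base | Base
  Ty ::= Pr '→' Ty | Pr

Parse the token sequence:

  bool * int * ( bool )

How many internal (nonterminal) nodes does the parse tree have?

10

[Ty [Pr [Pr [Pr [Base bool]] * [Base int]] * [Base ( [Ty [Pr [Base bool]]] )]]]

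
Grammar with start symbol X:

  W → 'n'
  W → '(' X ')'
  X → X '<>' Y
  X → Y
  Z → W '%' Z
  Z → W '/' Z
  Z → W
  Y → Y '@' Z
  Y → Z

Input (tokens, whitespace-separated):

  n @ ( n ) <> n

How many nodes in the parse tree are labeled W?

[X [X [Y [Y [Z [W n]]] @ [Z [W ( [X [Y [Z [W n]]]] )]]]] <> [Y [Z [W n]]]]

4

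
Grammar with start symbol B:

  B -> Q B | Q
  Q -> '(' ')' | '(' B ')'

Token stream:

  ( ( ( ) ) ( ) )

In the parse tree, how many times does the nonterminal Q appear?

4

[B [Q ( [B [Q ( [B [Q ( )]] )] [B [Q ( )]]] )]]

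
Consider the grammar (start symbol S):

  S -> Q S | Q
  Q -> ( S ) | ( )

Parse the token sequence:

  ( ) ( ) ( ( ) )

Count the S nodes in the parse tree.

[S [Q ( )] [S [Q ( )] [S [Q ( [S [Q ( )]] )]]]]

4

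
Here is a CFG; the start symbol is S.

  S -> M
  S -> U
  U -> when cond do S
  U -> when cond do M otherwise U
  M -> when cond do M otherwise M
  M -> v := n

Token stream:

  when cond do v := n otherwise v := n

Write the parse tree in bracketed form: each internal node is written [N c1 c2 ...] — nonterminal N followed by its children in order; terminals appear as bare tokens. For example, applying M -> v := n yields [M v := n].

S
M
when cond do M otherwise M
when cond do v := n otherwise M
when cond do v := n otherwise v := n

[S [M when cond do [M v := n] otherwise [M v := n]]]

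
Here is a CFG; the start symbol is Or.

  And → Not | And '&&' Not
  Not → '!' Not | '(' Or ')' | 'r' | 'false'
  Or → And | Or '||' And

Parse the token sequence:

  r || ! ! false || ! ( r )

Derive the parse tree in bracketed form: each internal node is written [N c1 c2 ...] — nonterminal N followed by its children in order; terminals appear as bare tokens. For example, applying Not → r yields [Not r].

Or
Or || And
Or || And || And
And || And || And
Not || And || And
r || And || And
r || Not || And
r || ! Not || And
r || ! ! Not || And
r || ! ! false || And
r || ! ! false || Not
r || ! ! false || ! Not
r || ! ! false || ! ( Or )
r || ! ! false || ! ( And )
r || ! ! false || ! ( Not )
r || ! ! false || ! ( r )

[Or [Or [Or [And [Not r]]] || [And [Not ! [Not ! [Not false]]]]] || [And [Not ! [Not ( [Or [And [Not r]]] )]]]]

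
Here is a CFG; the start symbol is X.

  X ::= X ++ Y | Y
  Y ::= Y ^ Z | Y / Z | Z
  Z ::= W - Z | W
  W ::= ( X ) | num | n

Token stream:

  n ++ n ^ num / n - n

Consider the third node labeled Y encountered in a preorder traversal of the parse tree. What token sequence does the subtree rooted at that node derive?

[X [X [Y [Z [W n]]]] ++ [Y [Y [Y [Z [W n]]] ^ [Z [W num]]] / [Z [W n] - [Z [W n]]]]]

n ^ num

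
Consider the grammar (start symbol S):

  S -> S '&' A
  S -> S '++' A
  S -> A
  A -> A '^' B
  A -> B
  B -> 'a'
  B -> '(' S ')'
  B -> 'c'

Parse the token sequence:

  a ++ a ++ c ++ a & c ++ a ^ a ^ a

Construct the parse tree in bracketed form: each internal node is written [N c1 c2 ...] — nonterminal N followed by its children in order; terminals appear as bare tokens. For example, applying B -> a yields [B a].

S
S ++ A
S & A ++ A
S ++ A & A ++ A
S ++ A ++ A & A ++ A
S ++ A ++ A ++ A & A ++ A
A ++ A ++ A ++ A & A ++ A
B ++ A ++ A ++ A & A ++ A
a ++ A ++ A ++ A & A ++ A
a ++ B ++ A ++ A & A ++ A
a ++ a ++ A ++ A & A ++ A
a ++ a ++ B ++ A & A ++ A
a ++ a ++ c ++ A & A ++ A
a ++ a ++ c ++ B & A ++ A
a ++ a ++ c ++ a & A ++ A
a ++ a ++ c ++ a & B ++ A
a ++ a ++ c ++ a & c ++ A
a ++ a ++ c ++ a & c ++ A ^ B
a ++ a ++ c ++ a & c ++ A ^ B ^ B
a ++ a ++ c ++ a & c ++ B ^ B ^ B
a ++ a ++ c ++ a & c ++ a ^ B ^ B
a ++ a ++ c ++ a & c ++ a ^ a ^ B
a ++ a ++ c ++ a & c ++ a ^ a ^ a

[S [S [S [S [S [S [A [B a]]] ++ [A [B a]]] ++ [A [B c]]] ++ [A [B a]]] & [A [B c]]] ++ [A [A [A [B a]] ^ [B a]] ^ [B a]]]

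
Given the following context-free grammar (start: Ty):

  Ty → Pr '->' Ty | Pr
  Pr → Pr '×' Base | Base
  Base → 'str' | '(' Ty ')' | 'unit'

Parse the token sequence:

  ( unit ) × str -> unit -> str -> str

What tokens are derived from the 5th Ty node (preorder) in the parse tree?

str

[Ty [Pr [Pr [Base ( [Ty [Pr [Base unit]]] )]] × [Base str]] -> [Ty [Pr [Base unit]] -> [Ty [Pr [Base str]] -> [Ty [Pr [Base str]]]]]]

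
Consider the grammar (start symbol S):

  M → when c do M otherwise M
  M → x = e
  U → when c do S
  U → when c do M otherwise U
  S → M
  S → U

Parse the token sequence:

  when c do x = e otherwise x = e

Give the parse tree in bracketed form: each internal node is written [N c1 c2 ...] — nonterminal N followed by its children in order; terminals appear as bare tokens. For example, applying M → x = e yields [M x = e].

[S [M when c do [M x = e] otherwise [M x = e]]]

S
M
when c do M otherwise M
when c do x = e otherwise M
when c do x = e otherwise x = e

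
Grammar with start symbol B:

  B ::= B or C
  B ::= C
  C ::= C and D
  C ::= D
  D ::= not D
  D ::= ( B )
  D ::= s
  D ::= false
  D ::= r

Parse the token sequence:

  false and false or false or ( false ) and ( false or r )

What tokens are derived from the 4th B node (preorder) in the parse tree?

[B [B [B [C [C [D false]] and [D false]]] or [C [D false]]] or [C [C [D ( [B [C [D false]]] )]] and [D ( [B [B [C [D false]]] or [C [D r]]] )]]]

false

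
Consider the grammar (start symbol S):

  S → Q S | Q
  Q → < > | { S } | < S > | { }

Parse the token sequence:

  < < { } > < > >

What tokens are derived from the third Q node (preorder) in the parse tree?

{ }

[S [Q < [S [Q < [S [Q { }]] >] [S [Q < >]]] >]]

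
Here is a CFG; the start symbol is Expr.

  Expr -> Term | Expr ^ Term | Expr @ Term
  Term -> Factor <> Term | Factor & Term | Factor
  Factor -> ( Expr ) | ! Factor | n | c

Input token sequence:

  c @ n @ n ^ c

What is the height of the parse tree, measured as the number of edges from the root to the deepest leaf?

[Expr [Expr [Expr [Expr [Term [Factor c]]] @ [Term [Factor n]]] @ [Term [Factor n]]] ^ [Term [Factor c]]]

6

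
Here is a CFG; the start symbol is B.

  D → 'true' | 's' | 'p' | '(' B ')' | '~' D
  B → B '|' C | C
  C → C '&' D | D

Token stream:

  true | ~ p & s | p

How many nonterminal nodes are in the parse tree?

12

[B [B [B [C [D true]]] | [C [C [D ~ [D p]]] & [D s]]] | [C [D p]]]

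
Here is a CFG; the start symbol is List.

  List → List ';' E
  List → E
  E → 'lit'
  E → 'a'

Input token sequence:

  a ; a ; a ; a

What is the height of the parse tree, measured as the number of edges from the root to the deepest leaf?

[List [List [List [List [E a]] ; [E a]] ; [E a]] ; [E a]]

5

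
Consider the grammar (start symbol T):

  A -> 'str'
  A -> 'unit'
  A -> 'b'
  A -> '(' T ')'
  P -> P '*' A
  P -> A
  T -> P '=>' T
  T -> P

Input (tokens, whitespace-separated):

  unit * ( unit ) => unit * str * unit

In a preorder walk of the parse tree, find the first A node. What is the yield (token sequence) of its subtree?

[T [P [P [A unit]] * [A ( [T [P [A unit]]] )]] => [T [P [P [P [A unit]] * [A str]] * [A unit]]]]

unit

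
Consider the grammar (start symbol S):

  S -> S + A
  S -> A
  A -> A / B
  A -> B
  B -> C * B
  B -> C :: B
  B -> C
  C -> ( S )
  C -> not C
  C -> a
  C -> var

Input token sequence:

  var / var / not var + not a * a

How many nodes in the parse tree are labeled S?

2

[S [S [A [A [A [B [C var]]] / [B [C var]]] / [B [C not [C var]]]]] + [A [B [C not [C a]] * [B [C a]]]]]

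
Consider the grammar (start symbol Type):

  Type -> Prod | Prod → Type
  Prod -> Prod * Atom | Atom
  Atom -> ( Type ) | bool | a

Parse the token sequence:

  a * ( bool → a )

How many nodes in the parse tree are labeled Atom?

[Type [Prod [Prod [Atom a]] * [Atom ( [Type [Prod [Atom bool]] → [Type [Prod [Atom a]]]] )]]]

4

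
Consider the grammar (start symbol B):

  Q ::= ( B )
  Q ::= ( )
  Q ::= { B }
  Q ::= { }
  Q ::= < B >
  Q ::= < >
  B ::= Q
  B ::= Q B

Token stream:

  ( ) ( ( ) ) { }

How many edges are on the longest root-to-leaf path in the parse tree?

[B [Q ( )] [B [Q ( [B [Q ( )]] )] [B [Q { }]]]]

5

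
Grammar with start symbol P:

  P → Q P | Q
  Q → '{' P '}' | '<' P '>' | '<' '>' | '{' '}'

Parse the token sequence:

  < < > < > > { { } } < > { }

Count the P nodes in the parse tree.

7

[P [Q < [P [Q < >] [P [Q < >]]] >] [P [Q { [P [Q { }]] }] [P [Q < >] [P [Q { }]]]]]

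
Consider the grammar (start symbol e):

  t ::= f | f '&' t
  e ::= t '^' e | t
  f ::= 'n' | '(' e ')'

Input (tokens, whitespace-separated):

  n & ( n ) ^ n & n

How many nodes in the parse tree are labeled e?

[e [t [f n] & [t [f ( [e [t [f n]]] )]]] ^ [e [t [f n] & [t [f n]]]]]

3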